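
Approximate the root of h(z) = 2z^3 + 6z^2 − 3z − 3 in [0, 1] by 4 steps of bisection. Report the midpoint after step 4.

0.8125

midpoint 0.5: h = -2.75 < 0 → [0.5, 1]
midpoint 0.75: h = -1.03125 < 0 → [0.75, 1]
midpoint 0.875: h = 0.308594 > 0 → [0.75, 0.875]
midpoint 0.8125: h = -0.4038 < 0 → [0.8125, 0.875]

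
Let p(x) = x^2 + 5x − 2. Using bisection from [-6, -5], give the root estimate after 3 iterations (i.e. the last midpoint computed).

m = -5.5, p(m) = 0.75 (+); new bracket [-5.5, -5]
m = -5.25, p(m) = -0.6875 (−); new bracket [-5.5, -5.25]
m = -5.375, p(m) = 0.015625 (+); new bracket [-5.375, -5.25]

-5.375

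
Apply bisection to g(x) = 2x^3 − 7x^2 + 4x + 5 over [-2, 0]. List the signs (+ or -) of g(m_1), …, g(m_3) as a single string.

g(-1) = -8 < 0, so the root lies in [-1, 0]
g(-0.5) = 1 > 0, so the root lies in [-1, -0.5]
g(-0.75) = -2.78125 < 0, so the root lies in [-0.75, -0.5]

-+-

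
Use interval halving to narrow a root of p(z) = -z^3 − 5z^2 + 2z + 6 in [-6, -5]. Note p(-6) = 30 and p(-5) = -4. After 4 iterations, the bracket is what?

p(-5.5) = 10.125 > 0, so the root lies in [-5.5, -5]
p(-5.25) = 2.390625 > 0, so the root lies in [-5.25, -5]
p(-5.125) = -0.966797 < 0, so the root lies in [-5.25, -5.125]
p(-5.1875) = 0.6707 > 0, so the root lies in [-5.1875, -5.125]

[-5.1875, -5.125]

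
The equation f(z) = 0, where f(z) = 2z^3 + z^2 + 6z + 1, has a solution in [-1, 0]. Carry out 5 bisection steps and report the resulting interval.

[-0.1875, -0.15625]

f(-0.5) = -2 < 0, so the root lies in [-0.5, 0]
f(-0.25) = -0.46875 < 0, so the root lies in [-0.25, 0]
f(-0.125) = 0.261719 > 0, so the root lies in [-0.25, -0.125]
f(-0.1875) = -0.103 < 0, so the root lies in [-0.1875, -0.125]
f(-0.15625) = 0.0793 > 0, so the root lies in [-0.1875, -0.15625]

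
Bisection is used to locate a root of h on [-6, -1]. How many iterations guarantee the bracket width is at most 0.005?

10

Width after n steps is 5/2^n. Need 2^n ≥ 5/0.005 = 1000.
2^9 = 512 < 1000 ≤ 2^10 = 1024, so n = 10.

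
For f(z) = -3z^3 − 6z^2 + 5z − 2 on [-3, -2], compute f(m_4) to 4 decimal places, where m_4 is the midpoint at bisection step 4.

-0.5408

midpoint -2.5: f = -5.125 < 0 → [-3, -2.5]
midpoint -2.75: f = 1.265625 > 0 → [-2.75, -2.5]
midpoint -2.625: f = -2.205078 < 0 → [-2.75, -2.625]
midpoint -2.6875: f = -0.5408 < 0 → [-2.75, -2.6875]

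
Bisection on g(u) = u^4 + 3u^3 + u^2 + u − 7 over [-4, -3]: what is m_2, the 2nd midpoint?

-3.25

g(-3.5) = 23.1875 > 0, so the root lies in [-3.5, -3]
g(-3.25) = 8.894531 > 0, so the root lies in [-3.25, -3]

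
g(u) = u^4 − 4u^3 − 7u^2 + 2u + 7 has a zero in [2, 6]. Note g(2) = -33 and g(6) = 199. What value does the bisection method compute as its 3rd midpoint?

5.5

m = 4, g(m) = -97 (−); new bracket [4, 6]
m = 5, g(m) = -33 (−); new bracket [5, 6]
m = 5.5, g(m) = 55.8125 (+); new bracket [5, 5.5]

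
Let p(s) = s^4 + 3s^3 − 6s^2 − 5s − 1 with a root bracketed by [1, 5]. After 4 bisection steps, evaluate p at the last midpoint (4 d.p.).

midpoint 3: p = 92 > 0 → [1, 3]
midpoint 2: p = 5 > 0 → [1, 2]
midpoint 1.5: p = -6.8125 < 0 → [1.5, 2]
midpoint 1.75: p = -2.668 < 0 → [1.75, 2]

-2.6680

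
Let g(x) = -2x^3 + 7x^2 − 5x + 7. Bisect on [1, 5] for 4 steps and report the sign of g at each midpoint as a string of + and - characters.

+---

midpoint 3: g = 1 > 0 → [3, 5]
midpoint 4: g = -29 < 0 → [3, 4]
midpoint 3.5: g = -10.5 < 0 → [3, 3.5]
midpoint 3.25: g = -3.9688 < 0 → [3, 3.25]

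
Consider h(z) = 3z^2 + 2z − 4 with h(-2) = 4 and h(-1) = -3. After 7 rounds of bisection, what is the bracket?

z = -1.5 gives h = -0.25, negative; keep [-2, -1.5]
z = -1.75 gives h = 1.6875, positive; keep [-1.75, -1.5]
z = -1.625 gives h = 0.671875, positive; keep [-1.625, -1.5]
z = -1.5625 gives h = 0.1992, positive; keep [-1.5625, -1.5]
z = -1.53125 gives h = -0.0283, negative; keep [-1.5625, -1.53125]
z = -1.546875 gives h = 0.0847, positive; keep [-1.546875, -1.53125]
z = -1.5390625 gives h = 0.028, positive; keep [-1.5390625, -1.53125]

[-1.5390625, -1.53125]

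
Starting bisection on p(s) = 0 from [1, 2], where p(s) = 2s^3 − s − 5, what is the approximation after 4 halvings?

m = 1.5, p(m) = 0.25 (+); new bracket [1, 1.5]
m = 1.25, p(m) = -2.34375 (−); new bracket [1.25, 1.5]
m = 1.375, p(m) = -1.175781 (−); new bracket [1.375, 1.5]
m = 1.4375, p(m) = -0.4966 (−); new bracket [1.4375, 1.5]

1.4375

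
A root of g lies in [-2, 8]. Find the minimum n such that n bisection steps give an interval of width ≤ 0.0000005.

25

Width after n steps is 10/2^n. Need 2^n ≥ 10/0.0000005 = 20000000.
2^24 = 16777216 < 20000000 ≤ 2^25 = 33554432, so n = 25.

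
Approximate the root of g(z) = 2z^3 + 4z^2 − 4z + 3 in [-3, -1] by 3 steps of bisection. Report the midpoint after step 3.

m = -2, g(m) = 11 (+); new bracket [-3, -2]
m = -2.5, g(m) = 6.75 (+); new bracket [-3, -2.5]
m = -2.75, g(m) = 2.65625 (+); new bracket [-3, -2.75]

-2.75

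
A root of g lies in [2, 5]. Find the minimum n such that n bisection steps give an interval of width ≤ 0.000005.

Width after n steps is 3/2^n. Need 2^n ≥ 3/0.000005 = 600000.
2^19 = 524288 < 600000 ≤ 2^20 = 1048576, so n = 20.

20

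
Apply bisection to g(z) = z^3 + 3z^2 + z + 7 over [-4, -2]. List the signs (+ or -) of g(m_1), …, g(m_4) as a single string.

z = -3 gives g = 4, positive; keep [-4, -3]
z = -3.5 gives g = -2.625, negative; keep [-3.5, -3]
z = -3.25 gives g = 1.109375, positive; keep [-3.5, -3.25]
z = -3.375 gives g = -0.6465, negative; keep [-3.375, -3.25]

+-+-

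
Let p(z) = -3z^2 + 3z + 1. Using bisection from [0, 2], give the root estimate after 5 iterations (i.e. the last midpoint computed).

1.3125

midpoint 1: p = 1 > 0 → [1, 2]
midpoint 1.5: p = -1.25 < 0 → [1, 1.5]
midpoint 1.25: p = 0.0625 > 0 → [1.25, 1.5]
midpoint 1.375: p = -0.5469 < 0 → [1.25, 1.375]
midpoint 1.3125: p = -0.2305 < 0 → [1.25, 1.3125]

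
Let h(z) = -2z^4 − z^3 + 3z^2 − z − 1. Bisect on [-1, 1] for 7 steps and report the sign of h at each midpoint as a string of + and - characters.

-+--+--

midpoint 0: h = -1 < 0 → [-1, 0]
midpoint -0.5: h = 0.25 > 0 → [-0.5, 0]
midpoint -0.25: h = -0.554688 < 0 → [-0.5, -0.25]
midpoint -0.375: h = -0.1899 < 0 → [-0.5, -0.375]
midpoint -0.4375: h = 0.0222 > 0 → [-0.4375, -0.375]
midpoint -0.40625: h = -0.0861 < 0 → [-0.4375, -0.40625]
midpoint -0.421875: h = -0.0325 < 0 → [-0.4375, -0.421875]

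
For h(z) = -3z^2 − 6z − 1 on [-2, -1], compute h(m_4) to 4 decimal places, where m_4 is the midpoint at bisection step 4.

m = -1.5, h(m) = 1.25 (+); new bracket [-2, -1.5]
m = -1.75, h(m) = 0.3125 (+); new bracket [-2, -1.75]
m = -1.875, h(m) = -0.296875 (−); new bracket [-1.875, -1.75]
m = -1.8125, h(m) = 0.0195 (+); new bracket [-1.875, -1.8125]

0.0195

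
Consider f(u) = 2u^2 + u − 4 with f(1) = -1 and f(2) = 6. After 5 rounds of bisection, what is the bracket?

m = 1.5, f(m) = 2 (+); new bracket [1, 1.5]
m = 1.25, f(m) = 0.375 (+); new bracket [1, 1.25]
m = 1.125, f(m) = -0.34375 (−); new bracket [1.125, 1.25]
m = 1.1875, f(m) = 0.0078 (+); new bracket [1.125, 1.1875]
m = 1.15625, f(m) = -0.1699 (−); new bracket [1.15625, 1.1875]

[1.15625, 1.1875]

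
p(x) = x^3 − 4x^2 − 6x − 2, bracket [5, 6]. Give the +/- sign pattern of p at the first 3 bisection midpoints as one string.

x = 5.5 gives p = 10.375, positive; keep [5, 5.5]
x = 5.25 gives p = 0.953125, positive; keep [5, 5.25]
x = 5.125 gives p = -3.201172, negative; keep [5.125, 5.25]

++-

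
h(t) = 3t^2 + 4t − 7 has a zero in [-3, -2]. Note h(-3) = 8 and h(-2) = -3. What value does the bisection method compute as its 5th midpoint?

t = -2.5 gives h = 1.75, positive; keep [-2.5, -2]
t = -2.25 gives h = -0.8125, negative; keep [-2.5, -2.25]
t = -2.375 gives h = 0.421875, positive; keep [-2.375, -2.25]
t = -2.3125 gives h = -0.207, negative; keep [-2.375, -2.3125]
t = -2.34375 gives h = 0.1045, positive; keep [-2.34375, -2.3125]

-2.34375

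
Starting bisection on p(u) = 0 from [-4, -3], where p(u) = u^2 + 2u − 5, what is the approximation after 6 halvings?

-3.453125

p(-3.5) = 0.25 > 0, so the root lies in [-3.5, -3]
p(-3.25) = -0.9375 < 0, so the root lies in [-3.5, -3.25]
p(-3.375) = -0.359375 < 0, so the root lies in [-3.5, -3.375]
p(-3.4375) = -0.0586 < 0, so the root lies in [-3.5, -3.4375]
p(-3.46875) = 0.0947 > 0, so the root lies in [-3.46875, -3.4375]
p(-3.453125) = 0.0178 > 0, so the root lies in [-3.453125, -3.4375]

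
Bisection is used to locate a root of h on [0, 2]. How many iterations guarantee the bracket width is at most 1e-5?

18

Width after n steps is 2/2^n. Need 2^n ≥ 2/1e-5 = 200000.
2^17 = 131072 < 200000 ≤ 2^18 = 262144, so n = 18.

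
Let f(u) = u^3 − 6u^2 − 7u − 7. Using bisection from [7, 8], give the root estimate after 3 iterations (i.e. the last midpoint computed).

midpoint 7.5: f = 24.875 > 0 → [7, 7.5]
midpoint 7.25: f = 7.953125 > 0 → [7, 7.25]
midpoint 7.125: f = 0.236328 > 0 → [7, 7.125]

7.125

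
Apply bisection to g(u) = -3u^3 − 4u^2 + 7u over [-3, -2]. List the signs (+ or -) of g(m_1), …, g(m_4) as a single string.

+-+-

m = -2.5, g(m) = 4.375 (+); new bracket [-2.5, -2]
m = -2.25, g(m) = -1.828125 (−); new bracket [-2.5, -2.25]
m = -2.375, g(m) = 1.001953 (+); new bracket [-2.375, -2.25]
m = -2.3125, g(m) = -0.4788 (−); new bracket [-2.375, -2.3125]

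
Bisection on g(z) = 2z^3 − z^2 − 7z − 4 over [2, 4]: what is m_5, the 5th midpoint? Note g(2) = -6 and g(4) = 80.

z = 3 gives g = 20, positive; keep [2, 3]
z = 2.5 gives g = 3.5, positive; keep [2, 2.5]
z = 2.25 gives g = -2.03125, negative; keep [2.25, 2.5]
z = 2.375 gives g = 0.5273, positive; keep [2.25, 2.375]
z = 2.3125 gives g = -0.8022, negative; keep [2.3125, 2.375]

2.3125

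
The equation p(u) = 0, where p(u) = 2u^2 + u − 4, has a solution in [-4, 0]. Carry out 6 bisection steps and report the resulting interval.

[-1.6875, -1.625]

midpoint -2: p = 2 > 0 → [-2, 0]
midpoint -1: p = -3 < 0 → [-2, -1]
midpoint -1.5: p = -1 < 0 → [-2, -1.5]
midpoint -1.75: p = 0.375 > 0 → [-1.75, -1.5]
midpoint -1.625: p = -0.3438 < 0 → [-1.75, -1.625]
midpoint -1.6875: p = 0.0078 > 0 → [-1.6875, -1.625]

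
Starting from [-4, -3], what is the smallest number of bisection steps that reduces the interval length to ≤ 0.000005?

Width after n steps is 1/2^n. Need 2^n ≥ 1/0.000005 = 200000.
2^17 = 131072 < 200000 ≤ 2^18 = 262144, so n = 18.

18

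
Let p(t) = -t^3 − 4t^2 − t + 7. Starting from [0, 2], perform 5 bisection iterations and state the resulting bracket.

[1.0625, 1.125]

m = 1, p(m) = 1 (+); new bracket [1, 2]
m = 1.5, p(m) = -6.875 (−); new bracket [1, 1.5]
m = 1.25, p(m) = -2.453125 (−); new bracket [1, 1.25]
m = 1.125, p(m) = -0.6113 (−); new bracket [1, 1.125]
m = 1.0625, p(m) = 0.2224 (+); new bracket [1.0625, 1.125]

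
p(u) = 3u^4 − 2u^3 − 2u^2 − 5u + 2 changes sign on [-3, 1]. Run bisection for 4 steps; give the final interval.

m = -1, p(m) = 10 (+); new bracket [-1, 1]
m = 0, p(m) = 2 (+); new bracket [0, 1]
m = 0.5, p(m) = -1.0625 (−); new bracket [0, 0.5]
m = 0.25, p(m) = 0.6055 (+); new bracket [0.25, 0.5]

[0.25, 0.5]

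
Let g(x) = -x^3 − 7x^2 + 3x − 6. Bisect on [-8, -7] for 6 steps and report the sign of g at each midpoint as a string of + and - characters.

-+++++

midpoint -7.5: g = -0.375 < 0 → [-8, -7.5]
midpoint -7.75: g = 15.796875 > 0 → [-7.75, -7.5]
midpoint -7.625: g = 7.462891 > 0 → [-7.625, -7.5]
midpoint -7.5625: g = 3.4827 > 0 → [-7.5625, -7.5]
midpoint -7.53125: g = 1.5386 > 0 → [-7.53125, -7.5]
midpoint -7.515625: g = 0.578 > 0 → [-7.515625, -7.5]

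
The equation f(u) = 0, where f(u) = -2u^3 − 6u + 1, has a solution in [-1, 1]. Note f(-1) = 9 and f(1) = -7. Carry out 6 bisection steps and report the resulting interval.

[0.15625, 0.1875]

midpoint 0: f = 1 > 0 → [0, 1]
midpoint 0.5: f = -2.25 < 0 → [0, 0.5]
midpoint 0.25: f = -0.53125 < 0 → [0, 0.25]
midpoint 0.125: f = 0.2461 > 0 → [0.125, 0.25]
midpoint 0.1875: f = -0.1382 < 0 → [0.125, 0.1875]
midpoint 0.15625: f = 0.0549 > 0 → [0.15625, 0.1875]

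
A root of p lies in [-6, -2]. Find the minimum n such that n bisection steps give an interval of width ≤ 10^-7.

Width after n steps is 4/2^n. Need 2^n ≥ 4/10^-7 = 40000000.
2^25 = 33554432 < 40000000 ≤ 2^26 = 67108864, so n = 26.

26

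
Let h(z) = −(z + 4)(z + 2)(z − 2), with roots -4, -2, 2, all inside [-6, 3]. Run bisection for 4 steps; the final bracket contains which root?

midpoint -1.5: h = 4.375 > 0 → [-1.5, 3]
midpoint 0.75: h = 16.328125 > 0 → [0.75, 3]
midpoint 1.875: h = 2.845703 > 0 → [1.875, 3]
midpoint 2.4375: h = -12.4978 < 0 → [1.875, 2.4375]

2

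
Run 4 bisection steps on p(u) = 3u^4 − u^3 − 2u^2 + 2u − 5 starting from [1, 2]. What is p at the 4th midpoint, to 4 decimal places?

midpoint 1.5: p = 5.3125 > 0 → [1, 1.5]
midpoint 1.25: p = -0.253906 < 0 → [1.25, 1.5]
midpoint 1.375: p = 2.092529 > 0 → [1.25, 1.375]
midpoint 1.3125: p = 0.8213 > 0 → [1.25, 1.3125]

0.8213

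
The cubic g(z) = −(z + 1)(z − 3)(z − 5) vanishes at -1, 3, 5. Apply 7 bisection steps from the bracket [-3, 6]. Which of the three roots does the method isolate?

m = 1.5, g(m) = -13.125 (−); new bracket [-3, 1.5]
m = -0.75, g(m) = -5.390625 (−); new bracket [-3, -0.75]
m = -1.875, g(m) = 29.326172 (+); new bracket [-1.875, -0.75]
m = -1.3125, g(m) = 8.5071 (+); new bracket [-1.3125, -0.75]
m = -1.03125, g(m) = 0.7598 (+); new bracket [-1.03125, -0.75]
m = -0.890625, g(m) = -2.5067 (−); new bracket [-1.03125, -0.890625]
m = -0.9609375, g(m) = -0.9223 (−); new bracket [-1.03125, -0.9609375]

-1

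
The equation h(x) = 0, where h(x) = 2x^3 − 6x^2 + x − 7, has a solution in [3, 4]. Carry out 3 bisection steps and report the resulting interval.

[3.125, 3.25]

m = 3.5, h(m) = 8.75 (+); new bracket [3, 3.5]
m = 3.25, h(m) = 1.53125 (+); new bracket [3, 3.25]
m = 3.125, h(m) = -1.433594 (−); new bracket [3.125, 3.25]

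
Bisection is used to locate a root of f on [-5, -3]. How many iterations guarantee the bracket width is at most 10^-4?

Width after n steps is 2/2^n. Need 2^n ≥ 2/10^-4 = 20000.
2^14 = 16384 < 20000 ≤ 2^15 = 32768, so n = 15.

15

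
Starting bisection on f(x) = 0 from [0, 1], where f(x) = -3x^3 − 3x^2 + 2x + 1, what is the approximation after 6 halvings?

0.671875

m = 0.5, f(m) = 0.875 (+); new bracket [0.5, 1]
m = 0.75, f(m) = -0.453125 (−); new bracket [0.5, 0.75]
m = 0.625, f(m) = 0.345703 (+); new bracket [0.625, 0.75]
m = 0.6875, f(m) = -0.0178 (−); new bracket [0.625, 0.6875]
m = 0.65625, f(m) = 0.1726 (+); new bracket [0.65625, 0.6875]
m = 0.671875, f(m) = 0.0796 (+); new bracket [0.671875, 0.6875]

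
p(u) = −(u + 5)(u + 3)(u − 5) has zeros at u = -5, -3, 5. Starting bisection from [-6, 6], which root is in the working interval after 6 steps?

5

midpoint 0: p = 75 > 0 → [0, 6]
midpoint 3: p = 96 > 0 → [3, 6]
midpoint 4.5: p = 35.625 > 0 → [4.5, 6]
midpoint 5.25: p = -21.1406 < 0 → [4.5, 5.25]
midpoint 4.875: p = 9.7207 > 0 → [4.875, 5.25]
midpoint 5.0625: p = -5.0706 < 0 → [4.875, 5.0625]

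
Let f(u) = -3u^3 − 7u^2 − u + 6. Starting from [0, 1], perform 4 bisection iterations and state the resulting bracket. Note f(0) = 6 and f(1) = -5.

[0.75, 0.8125]

u = 0.5 gives f = 3.375, positive; keep [0.5, 1]
u = 0.75 gives f = 0.046875, positive; keep [0.75, 1]
u = 0.875 gives f = -2.244141, negative; keep [0.75, 0.875]
u = 0.8125 gives f = -1.0427, negative; keep [0.75, 0.8125]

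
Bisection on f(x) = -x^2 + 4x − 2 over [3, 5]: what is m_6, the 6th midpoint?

3.40625

f(4) = -2 < 0, so the root lies in [3, 4]
f(3.5) = -0.25 < 0, so the root lies in [3, 3.5]
f(3.25) = 0.4375 > 0, so the root lies in [3.25, 3.5]
f(3.375) = 0.1094 > 0, so the root lies in [3.375, 3.5]
f(3.4375) = -0.0664 < 0, so the root lies in [3.375, 3.4375]
f(3.40625) = 0.0225 > 0, so the root lies in [3.40625, 3.4375]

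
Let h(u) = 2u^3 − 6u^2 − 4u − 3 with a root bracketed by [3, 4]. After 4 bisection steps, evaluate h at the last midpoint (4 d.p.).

h(3.5) = -4.75 < 0, so the root lies in [3.5, 4]
h(3.75) = 3.09375 > 0, so the root lies in [3.5, 3.75]
h(3.625) = -1.074219 < 0, so the root lies in [3.625, 3.75]
h(3.6875) = 0.9468 > 0, so the root lies in [3.625, 3.6875]

0.9468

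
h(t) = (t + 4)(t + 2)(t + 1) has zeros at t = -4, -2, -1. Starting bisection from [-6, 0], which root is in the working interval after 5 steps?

-4

h(-3) = 2 > 0, so the root lies in [-6, -3]
h(-4.5) = -4.375 < 0, so the root lies in [-4.5, -3]
h(-3.75) = 1.203125 > 0, so the root lies in [-4.5, -3.75]
h(-4.125) = -0.8301 < 0, so the root lies in [-4.125, -3.75]
h(-3.9375) = 0.3557 > 0, so the root lies in [-4.125, -3.9375]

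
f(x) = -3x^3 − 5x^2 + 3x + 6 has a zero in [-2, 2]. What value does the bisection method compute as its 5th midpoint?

f(0) = 6 > 0, so the root lies in [0, 2]
f(1) = 1 > 0, so the root lies in [1, 2]
f(1.5) = -10.875 < 0, so the root lies in [1, 1.5]
f(1.25) = -3.9219 < 0, so the root lies in [1, 1.25]
f(1.125) = -1.2246 < 0, so the root lies in [1, 1.125]

1.125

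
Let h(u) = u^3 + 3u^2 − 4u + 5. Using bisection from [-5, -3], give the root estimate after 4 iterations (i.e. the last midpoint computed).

-4.125

m = -4, h(m) = 5 (+); new bracket [-5, -4]
m = -4.5, h(m) = -7.375 (−); new bracket [-4.5, -4]
m = -4.25, h(m) = -0.578125 (−); new bracket [-4.25, -4]
m = -4.125, h(m) = 2.3574 (+); new bracket [-4.25, -4.125]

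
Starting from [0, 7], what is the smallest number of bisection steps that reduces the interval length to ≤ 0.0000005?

24

Width after n steps is 7/2^n. Need 2^n ≥ 7/0.0000005 = 14000000.
2^23 = 8388608 < 14000000 ≤ 2^24 = 16777216, so n = 24.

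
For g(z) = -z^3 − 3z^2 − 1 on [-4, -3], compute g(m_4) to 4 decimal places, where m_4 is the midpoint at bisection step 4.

-0.4138

midpoint -3.5: g = 5.125 > 0 → [-3.5, -3]
midpoint -3.25: g = 1.640625 > 0 → [-3.25, -3]
midpoint -3.125: g = 0.220703 > 0 → [-3.125, -3]
midpoint -3.0625: g = -0.4138 < 0 → [-3.125, -3.0625]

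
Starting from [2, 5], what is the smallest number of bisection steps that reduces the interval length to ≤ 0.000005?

20

Width after n steps is 3/2^n. Need 2^n ≥ 3/0.000005 = 600000.
2^19 = 524288 < 600000 ≤ 2^20 = 1048576, so n = 20.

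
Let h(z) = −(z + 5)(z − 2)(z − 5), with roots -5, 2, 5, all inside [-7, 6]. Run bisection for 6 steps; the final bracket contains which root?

-5

midpoint -0.5: h = -61.875 < 0 → [-7, -0.5]
midpoint -3.75: h = -62.890625 < 0 → [-7, -3.75]
midpoint -5.375: h = 28.693359 > 0 → [-5.375, -3.75]
midpoint -4.5625: h = -27.4548 < 0 → [-5.375, -4.5625]
midpoint -4.96875: h = -2.1709 < 0 → [-5.375, -4.96875]
midpoint -5.171875: h = 12.5385 > 0 → [-5.171875, -4.96875]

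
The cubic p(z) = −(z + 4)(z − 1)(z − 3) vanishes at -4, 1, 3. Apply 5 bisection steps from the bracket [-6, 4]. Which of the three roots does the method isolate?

-4

p(-1) = -24 < 0, so the root lies in [-6, -1]
p(-3.5) = -14.625 < 0, so the root lies in [-6, -3.5]
p(-4.75) = 33.421875 > 0, so the root lies in [-4.75, -3.5]
p(-4.125) = 4.5645 > 0, so the root lies in [-4.125, -3.5]
p(-3.8125) = -6.1472 < 0, so the root lies in [-4.125, -3.8125]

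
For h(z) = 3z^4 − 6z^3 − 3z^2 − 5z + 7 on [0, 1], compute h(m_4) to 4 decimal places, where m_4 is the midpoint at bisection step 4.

midpoint 0.5: h = 3.1875 > 0 → [0.5, 1]
midpoint 0.75: h = -0.019531 < 0 → [0.5, 0.75]
midpoint 0.625: h = 1.696045 > 0 → [0.625, 0.75]
midpoint 0.6875: h = 0.865 > 0 → [0.6875, 0.75]

0.8650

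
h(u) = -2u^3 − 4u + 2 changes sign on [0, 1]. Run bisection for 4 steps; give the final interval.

[0.4375, 0.5]

midpoint 0.5: h = -0.25 < 0 → [0, 0.5]
midpoint 0.25: h = 0.96875 > 0 → [0.25, 0.5]
midpoint 0.375: h = 0.394531 > 0 → [0.375, 0.5]
midpoint 0.4375: h = 0.0825 > 0 → [0.4375, 0.5]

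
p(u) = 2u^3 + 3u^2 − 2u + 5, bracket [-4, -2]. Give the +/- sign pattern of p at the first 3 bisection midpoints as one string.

midpoint -3: p = -16 < 0 → [-3, -2]
midpoint -2.5: p = -2.5 < 0 → [-2.5, -2]
midpoint -2.25: p = 1.90625 > 0 → [-2.5, -2.25]

--+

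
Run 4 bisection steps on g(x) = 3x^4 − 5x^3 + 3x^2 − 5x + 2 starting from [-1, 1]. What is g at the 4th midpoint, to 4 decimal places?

x = 0 gives g = 2, positive; keep [0, 1]
x = 0.5 gives g = -0.1875, negative; keep [0, 0.5]
x = 0.25 gives g = 0.871094, positive; keep [0.25, 0.5]
x = 0.375 gives g = 0.3425, positive; keep [0.375, 0.5]

0.3425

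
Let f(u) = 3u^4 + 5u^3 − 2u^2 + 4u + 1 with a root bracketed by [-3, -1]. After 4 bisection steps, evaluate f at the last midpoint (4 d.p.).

-3.3372

m = -2, f(m) = -7 (−); new bracket [-3, -2]
m = -2.5, f(m) = 17.5625 (+); new bracket [-2.5, -2]
m = -2.25, f(m) = 1.808594 (+); new bracket [-2.25, -2]
m = -2.125, f(m) = -3.3372 (−); new bracket [-2.25, -2.125]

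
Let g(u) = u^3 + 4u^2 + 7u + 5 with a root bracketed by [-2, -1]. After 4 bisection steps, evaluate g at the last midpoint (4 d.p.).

0.0134

g(-1.5) = 0.125 > 0, so the root lies in [-2, -1.5]
g(-1.75) = -0.359375 < 0, so the root lies in [-1.75, -1.5]
g(-1.625) = -0.103516 < 0, so the root lies in [-1.625, -1.5]
g(-1.5625) = 0.0134 > 0, so the root lies in [-1.625, -1.5625]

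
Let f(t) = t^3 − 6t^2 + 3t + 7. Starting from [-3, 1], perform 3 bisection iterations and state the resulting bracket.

t = -1 gives f = -3, negative; keep [-1, 1]
t = 0 gives f = 7, positive; keep [-1, 0]
t = -0.5 gives f = 3.875, positive; keep [-1, -0.5]

[-1, -0.5]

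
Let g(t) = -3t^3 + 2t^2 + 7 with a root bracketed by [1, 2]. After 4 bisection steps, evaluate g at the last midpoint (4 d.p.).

0.4387

m = 1.5, g(m) = 1.375 (+); new bracket [1.5, 2]
m = 1.75, g(m) = -2.953125 (−); new bracket [1.5, 1.75]
m = 1.625, g(m) = -0.591797 (−); new bracket [1.5, 1.625]
m = 1.5625, g(m) = 0.4387 (+); new bracket [1.5625, 1.625]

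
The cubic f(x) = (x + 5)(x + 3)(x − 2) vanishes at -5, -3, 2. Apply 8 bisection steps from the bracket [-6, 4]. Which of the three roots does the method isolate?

2

midpoint -1: f = -24 < 0 → [-1, 4]
midpoint 1.5: f = -14.625 < 0 → [1.5, 4]
midpoint 2.75: f = 33.421875 > 0 → [1.5, 2.75]
midpoint 2.125: f = 4.5645 > 0 → [1.5, 2.125]
midpoint 1.8125: f = -6.1472 < 0 → [1.8125, 2.125]
midpoint 1.96875: f = -1.0821 < 0 → [1.96875, 2.125]
midpoint 2.046875: f = 1.6671 > 0 → [1.96875, 2.046875]
midpoint 2.0078125: f = 0.2742 > 0 → [1.96875, 2.0078125]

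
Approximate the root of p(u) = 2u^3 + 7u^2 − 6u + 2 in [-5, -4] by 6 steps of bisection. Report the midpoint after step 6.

midpoint -4.5: p = -11.5 < 0 → [-4.5, -4]
midpoint -4.25: p = 0.40625 > 0 → [-4.5, -4.25]
midpoint -4.375: p = -5.246094 < 0 → [-4.375, -4.25]
midpoint -4.3125: p = -2.3462 < 0 → [-4.3125, -4.25]
midpoint -4.28125: p = -0.9517 < 0 → [-4.28125, -4.25]
midpoint -4.265625: p = -0.2682 < 0 → [-4.265625, -4.25]

-4.265625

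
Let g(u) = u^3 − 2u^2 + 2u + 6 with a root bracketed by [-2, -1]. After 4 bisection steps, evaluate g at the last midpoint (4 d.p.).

g(-1.5) = -4.875 < 0, so the root lies in [-1.5, -1]
g(-1.25) = -1.578125 < 0, so the root lies in [-1.25, -1]
g(-1.125) = -0.205078 < 0, so the root lies in [-1.125, -1]
g(-1.0625) = 0.4177 > 0, so the root lies in [-1.125, -1.0625]

0.4177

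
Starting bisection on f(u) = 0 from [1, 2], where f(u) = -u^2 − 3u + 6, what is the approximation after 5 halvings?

f(1.5) = -0.75 < 0, so the root lies in [1, 1.5]
f(1.25) = 0.6875 > 0, so the root lies in [1.25, 1.5]
f(1.375) = -0.015625 < 0, so the root lies in [1.25, 1.375]
f(1.3125) = 0.3398 > 0, so the root lies in [1.3125, 1.375]
f(1.34375) = 0.1631 > 0, so the root lies in [1.34375, 1.375]

1.34375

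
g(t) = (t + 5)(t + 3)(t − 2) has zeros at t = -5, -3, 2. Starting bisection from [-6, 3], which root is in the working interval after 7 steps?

2

t = -1.5 gives g = -18.375, negative; keep [-1.5, 3]
t = 0.75 gives g = -26.953125, negative; keep [0.75, 3]
t = 1.875 gives g = -4.189453, negative; keep [1.875, 3]
t = 2.4375 gives g = 17.6931, positive; keep [1.875, 2.4375]
t = 2.15625 gives g = 5.7655, positive; keep [1.875, 2.15625]
t = 2.015625 gives g = 0.5498, positive; keep [1.875, 2.015625]
t = 1.9453125 gives g = -1.8783, negative; keep [1.9453125, 2.015625]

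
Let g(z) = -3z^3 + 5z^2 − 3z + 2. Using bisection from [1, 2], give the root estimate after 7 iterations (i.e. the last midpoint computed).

z = 1.5 gives g = -1.375, negative; keep [1, 1.5]
z = 1.25 gives g = 0.203125, positive; keep [1.25, 1.5]
z = 1.375 gives g = -0.470703, negative; keep [1.25, 1.375]
z = 1.3125 gives g = -0.1072, negative; keep [1.25, 1.3125]
z = 1.28125 gives g = 0.0544, positive; keep [1.28125, 1.3125]
z = 1.296875 gives g = -0.0248, negative; keep [1.28125, 1.296875]
z = 1.2890625 gives g = 0.0152, positive; keep [1.2890625, 1.296875]

1.2890625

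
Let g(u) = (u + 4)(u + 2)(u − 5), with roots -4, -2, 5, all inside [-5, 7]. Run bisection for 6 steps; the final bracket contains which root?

m = 1, g(m) = -60 (−); new bracket [1, 7]
m = 4, g(m) = -48 (−); new bracket [4, 7]
m = 5.5, g(m) = 35.625 (+); new bracket [4, 5.5]
m = 4.75, g(m) = -14.7656 (−); new bracket [4.75, 5.5]
m = 5.125, g(m) = 8.127 (+); new bracket [4.75, 5.125]
m = 4.9375, g(m) = -3.8752 (−); new bracket [4.9375, 5.125]

5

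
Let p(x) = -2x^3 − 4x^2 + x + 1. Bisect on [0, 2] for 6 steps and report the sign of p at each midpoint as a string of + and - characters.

-+---+

x = 1 gives p = -4, negative; keep [0, 1]
x = 0.5 gives p = 0.25, positive; keep [0.5, 1]
x = 0.75 gives p = -1.34375, negative; keep [0.5, 0.75]
x = 0.625 gives p = -0.4258, negative; keep [0.5, 0.625]
x = 0.5625 gives p = -0.0591, negative; keep [0.5, 0.5625]
x = 0.53125 gives p = 0.1025, positive; keep [0.53125, 0.5625]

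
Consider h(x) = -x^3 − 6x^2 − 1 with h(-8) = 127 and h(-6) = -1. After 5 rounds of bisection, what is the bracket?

[-6.0625, -6]

x = -7 gives h = 48, positive; keep [-7, -6]
x = -6.5 gives h = 20.125, positive; keep [-6.5, -6]
x = -6.25 gives h = 8.765625, positive; keep [-6.25, -6]
x = -6.125 gives h = 3.6895, positive; keep [-6.125, -6]
x = -6.0625 gives h = 1.2971, positive; keep [-6.0625, -6]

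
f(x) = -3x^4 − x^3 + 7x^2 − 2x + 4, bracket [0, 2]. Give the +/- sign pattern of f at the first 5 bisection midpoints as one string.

+-++-

m = 1, f(m) = 5 (+); new bracket [1, 2]
m = 1.5, f(m) = -1.8125 (−); new bracket [1, 1.5]
m = 1.25, f(m) = 3.160156 (+); new bracket [1.25, 1.5]
m = 1.375, f(m) = 1.1614 (+); new bracket [1.375, 1.5]
m = 1.4375, f(m) = -0.1907 (−); new bracket [1.375, 1.4375]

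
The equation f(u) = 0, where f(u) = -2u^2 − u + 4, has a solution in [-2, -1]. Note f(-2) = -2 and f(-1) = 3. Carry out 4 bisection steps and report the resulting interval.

u = -1.5 gives f = 1, positive; keep [-2, -1.5]
u = -1.75 gives f = -0.375, negative; keep [-1.75, -1.5]
u = -1.625 gives f = 0.34375, positive; keep [-1.75, -1.625]
u = -1.6875 gives f = -0.0078, negative; keep [-1.6875, -1.625]

[-1.6875, -1.625]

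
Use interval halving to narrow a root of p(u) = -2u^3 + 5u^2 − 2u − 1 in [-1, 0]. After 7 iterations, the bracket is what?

m = -0.5, p(m) = 1.5 (+); new bracket [-0.5, 0]
m = -0.25, p(m) = -0.15625 (−); new bracket [-0.5, -0.25]
m = -0.375, p(m) = 0.558594 (+); new bracket [-0.375, -0.25]
m = -0.3125, p(m) = 0.1743 (+); new bracket [-0.3125, -0.25]
m = -0.28125, p(m) = 0.0025 (+); new bracket [-0.28125, -0.25]
m = -0.265625, p(m) = -0.0785 (−); new bracket [-0.28125, -0.265625]
m = -0.2734375, p(m) = -0.0384 (−); new bracket [-0.28125, -0.2734375]

[-0.28125, -0.2734375]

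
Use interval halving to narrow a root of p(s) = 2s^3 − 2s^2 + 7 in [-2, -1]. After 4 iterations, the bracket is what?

p(-1.5) = -4.25 < 0, so the root lies in [-1.5, -1]
p(-1.25) = -0.03125 < 0, so the root lies in [-1.25, -1]
p(-1.125) = 1.621094 > 0, so the root lies in [-1.25, -1.125]
p(-1.1875) = 0.8306 > 0, so the root lies in [-1.25, -1.1875]

[-1.25, -1.1875]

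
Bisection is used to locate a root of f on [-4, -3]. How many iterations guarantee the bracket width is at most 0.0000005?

21

Width after n steps is 1/2^n. Need 2^n ≥ 1/0.0000005 = 2000000.
2^20 = 1048576 < 2000000 ≤ 2^21 = 2097152, so n = 21.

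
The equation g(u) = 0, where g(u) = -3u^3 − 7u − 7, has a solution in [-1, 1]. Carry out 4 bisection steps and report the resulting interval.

[-0.875, -0.75]

m = 0, g(m) = -7 (−); new bracket [-1, 0]
m = -0.5, g(m) = -3.125 (−); new bracket [-1, -0.5]
m = -0.75, g(m) = -0.484375 (−); new bracket [-1, -0.75]
m = -0.875, g(m) = 1.1348 (+); new bracket [-0.875, -0.75]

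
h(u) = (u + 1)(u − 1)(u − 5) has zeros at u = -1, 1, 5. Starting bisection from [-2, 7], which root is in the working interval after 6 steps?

midpoint 2.5: h = -13.125 < 0 → [2.5, 7]
midpoint 4.75: h = -5.390625 < 0 → [4.75, 7]
midpoint 5.875: h = 29.326172 > 0 → [4.75, 5.875]
midpoint 5.3125: h = 8.5071 > 0 → [4.75, 5.3125]
midpoint 5.03125: h = 0.7598 > 0 → [4.75, 5.03125]
midpoint 4.890625: h = -2.5067 < 0 → [4.890625, 5.03125]

5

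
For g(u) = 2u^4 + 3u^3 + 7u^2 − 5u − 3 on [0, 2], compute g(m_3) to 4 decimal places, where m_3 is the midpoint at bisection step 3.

midpoint 1: g = 4 > 0 → [0, 1]
midpoint 0.5: g = -3.25 < 0 → [0.5, 1]
midpoint 0.75: g = -0.914062 < 0 → [0.75, 1]

-0.9141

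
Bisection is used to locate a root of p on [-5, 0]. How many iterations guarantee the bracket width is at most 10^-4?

16

Width after n steps is 5/2^n. Need 2^n ≥ 5/10^-4 = 50000.
2^15 = 32768 < 50000 ≤ 2^16 = 65536, so n = 16.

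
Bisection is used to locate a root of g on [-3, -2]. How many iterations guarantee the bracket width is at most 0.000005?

Width after n steps is 1/2^n. Need 2^n ≥ 1/0.000005 = 200000.
2^17 = 131072 < 200000 ≤ 2^18 = 262144, so n = 18.

18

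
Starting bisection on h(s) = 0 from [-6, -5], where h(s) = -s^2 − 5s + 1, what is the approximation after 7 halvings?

-5.1953125

m = -5.5, h(m) = -1.75 (−); new bracket [-5.5, -5]
m = -5.25, h(m) = -0.3125 (−); new bracket [-5.25, -5]
m = -5.125, h(m) = 0.359375 (+); new bracket [-5.25, -5.125]
m = -5.1875, h(m) = 0.0273 (+); new bracket [-5.25, -5.1875]
m = -5.21875, h(m) = -0.1416 (−); new bracket [-5.21875, -5.1875]
m = -5.203125, h(m) = -0.0569 (−); new bracket [-5.203125, -5.1875]
m = -5.1953125, h(m) = -0.0147 (−); new bracket [-5.1953125, -5.1875]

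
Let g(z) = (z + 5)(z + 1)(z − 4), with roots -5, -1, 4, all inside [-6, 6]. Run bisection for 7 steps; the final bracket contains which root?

4

m = 0, g(m) = -20 (−); new bracket [0, 6]
m = 3, g(m) = -32 (−); new bracket [3, 6]
m = 4.5, g(m) = 26.125 (+); new bracket [3, 4.5]
m = 3.75, g(m) = -10.3906 (−); new bracket [3.75, 4.5]
m = 4.125, g(m) = 5.8457 (+); new bracket [3.75, 4.125]
m = 3.9375, g(m) = -2.7581 (−); new bracket [3.9375, 4.125]
m = 4.03125, g(m) = 1.42 (+); new bracket [3.9375, 4.03125]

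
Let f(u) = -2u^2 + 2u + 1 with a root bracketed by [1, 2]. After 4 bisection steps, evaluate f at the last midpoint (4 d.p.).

0.1797

midpoint 1.5: f = -0.5 < 0 → [1, 1.5]
midpoint 1.25: f = 0.375 > 0 → [1.25, 1.5]
midpoint 1.375: f = -0.03125 < 0 → [1.25, 1.375]
midpoint 1.3125: f = 0.1797 > 0 → [1.3125, 1.375]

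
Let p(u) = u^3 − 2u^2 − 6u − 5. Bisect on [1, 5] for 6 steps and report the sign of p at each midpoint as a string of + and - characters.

u = 3 gives p = -14, negative; keep [3, 5]
u = 4 gives p = 3, positive; keep [3, 4]
u = 3.5 gives p = -7.625, negative; keep [3.5, 4]
u = 3.75 gives p = -2.8906, negative; keep [3.75, 4]
u = 3.875 gives p = -0.0957, negative; keep [3.875, 4]
u = 3.9375 gives p = 1.4138, positive; keep [3.875, 3.9375]

-+---+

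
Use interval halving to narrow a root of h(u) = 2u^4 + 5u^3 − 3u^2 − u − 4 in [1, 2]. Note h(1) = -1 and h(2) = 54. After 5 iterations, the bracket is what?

u = 1.5 gives h = 14.75, positive; keep [1, 1.5]
u = 1.25 gives h = 4.710938, positive; keep [1, 1.25]
u = 1.125 gives h = 1.400879, positive; keep [1, 1.125]
u = 1.0625 gives h = 0.097, positive; keep [1, 1.0625]
u = 1.03125 gives h = -0.4762, negative; keep [1.03125, 1.0625]

[1.03125, 1.0625]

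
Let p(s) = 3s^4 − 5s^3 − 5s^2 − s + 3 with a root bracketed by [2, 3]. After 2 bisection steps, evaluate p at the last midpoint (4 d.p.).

-4.6289

midpoint 2.5: p = 8.3125 > 0 → [2, 2.5]
midpoint 2.25: p = -4.628906 < 0 → [2.25, 2.5]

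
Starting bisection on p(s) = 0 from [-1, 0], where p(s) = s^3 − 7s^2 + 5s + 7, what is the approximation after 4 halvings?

-0.6875

s = -0.5 gives p = 2.625, positive; keep [-1, -0.5]
s = -0.75 gives p = -1.109375, negative; keep [-0.75, -0.5]
s = -0.625 gives p = 0.896484, positive; keep [-0.75, -0.625]
s = -0.6875 gives p = -0.071, negative; keep [-0.6875, -0.625]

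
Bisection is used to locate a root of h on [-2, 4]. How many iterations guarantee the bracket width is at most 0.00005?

17

Width after n steps is 6/2^n. Need 2^n ≥ 6/0.00005 = 120000.
2^16 = 65536 < 120000 ≤ 2^17 = 131072, so n = 17.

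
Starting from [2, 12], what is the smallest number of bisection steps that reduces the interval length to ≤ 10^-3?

Width after n steps is 10/2^n. Need 2^n ≥ 10/10^-3 = 10000.
2^13 = 8192 < 10000 ≤ 2^14 = 16384, so n = 14.

14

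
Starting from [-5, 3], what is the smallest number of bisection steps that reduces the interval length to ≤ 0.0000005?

Width after n steps is 8/2^n. Need 2^n ≥ 8/0.0000005 = 16000000.
2^23 = 8388608 < 16000000 ≤ 2^24 = 16777216, so n = 24.

24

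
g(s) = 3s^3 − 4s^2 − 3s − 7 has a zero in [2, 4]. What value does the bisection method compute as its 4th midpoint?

2.125

g(3) = 29 > 0, so the root lies in [2, 3]
g(2.5) = 7.375 > 0, so the root lies in [2, 2.5]
g(2.25) = 0.171875 > 0, so the root lies in [2, 2.25]
g(2.125) = -2.6504 < 0, so the root lies in [2.125, 2.25]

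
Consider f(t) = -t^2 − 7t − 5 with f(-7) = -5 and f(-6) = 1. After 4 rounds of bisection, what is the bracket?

f(-6.5) = -1.75 < 0, so the root lies in [-6.5, -6]
f(-6.25) = -0.3125 < 0, so the root lies in [-6.25, -6]
f(-6.125) = 0.359375 > 0, so the root lies in [-6.25, -6.125]
f(-6.1875) = 0.0273 > 0, so the root lies in [-6.25, -6.1875]

[-6.25, -6.1875]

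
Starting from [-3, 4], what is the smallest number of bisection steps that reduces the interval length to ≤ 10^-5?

Width after n steps is 7/2^n. Need 2^n ≥ 7/10^-5 = 700000.
2^19 = 524288 < 700000 ≤ 2^20 = 1048576, so n = 20.

20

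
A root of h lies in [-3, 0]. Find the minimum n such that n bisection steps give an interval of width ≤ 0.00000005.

26

Width after n steps is 3/2^n. Need 2^n ≥ 3/0.00000005 = 60000000.
2^25 = 33554432 < 60000000 ≤ 2^26 = 67108864, so n = 26.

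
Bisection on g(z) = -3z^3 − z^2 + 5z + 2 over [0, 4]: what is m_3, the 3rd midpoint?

midpoint 2: g = -16 < 0 → [0, 2]
midpoint 1: g = 3 > 0 → [1, 2]
midpoint 1.5: g = -2.875 < 0 → [1, 1.5]

1.5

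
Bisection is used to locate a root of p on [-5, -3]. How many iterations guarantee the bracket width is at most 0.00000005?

Width after n steps is 2/2^n. Need 2^n ≥ 2/0.00000005 = 40000000.
2^25 = 33554432 < 40000000 ≤ 2^26 = 67108864, so n = 26.

26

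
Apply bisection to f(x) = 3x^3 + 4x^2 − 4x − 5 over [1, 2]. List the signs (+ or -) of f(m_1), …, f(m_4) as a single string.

m = 1.5, f(m) = 8.125 (+); new bracket [1, 1.5]
m = 1.25, f(m) = 2.109375 (+); new bracket [1, 1.25]
m = 1.125, f(m) = -0.166016 (−); new bracket [1.125, 1.25]
m = 1.1875, f(m) = 0.9143 (+); new bracket [1.125, 1.1875]

++-+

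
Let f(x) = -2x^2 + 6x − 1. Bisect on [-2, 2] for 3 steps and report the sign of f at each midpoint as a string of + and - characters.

-++

m = 0, f(m) = -1 (−); new bracket [0, 2]
m = 1, f(m) = 3 (+); new bracket [0, 1]
m = 0.5, f(m) = 1.5 (+); new bracket [0, 0.5]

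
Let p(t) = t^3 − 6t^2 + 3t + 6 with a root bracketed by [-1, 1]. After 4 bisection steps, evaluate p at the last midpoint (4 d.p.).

1.5371

m = 0, p(m) = 6 (+); new bracket [-1, 0]
m = -0.5, p(m) = 2.875 (+); new bracket [-1, -0.5]
m = -0.75, p(m) = -0.046875 (−); new bracket [-0.75, -0.5]
m = -0.625, p(m) = 1.5371 (+); new bracket [-0.75, -0.625]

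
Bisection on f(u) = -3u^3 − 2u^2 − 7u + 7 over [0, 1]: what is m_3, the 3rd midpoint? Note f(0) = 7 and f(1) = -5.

0.625

u = 0.5 gives f = 2.625, positive; keep [0.5, 1]
u = 0.75 gives f = -0.640625, negative; keep [0.5, 0.75]
u = 0.625 gives f = 1.111328, positive; keep [0.625, 0.75]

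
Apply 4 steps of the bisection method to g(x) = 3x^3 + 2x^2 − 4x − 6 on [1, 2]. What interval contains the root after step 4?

midpoint 1.5: g = 2.625 > 0 → [1, 1.5]
midpoint 1.25: g = -2.015625 < 0 → [1.25, 1.5]
midpoint 1.375: g = 0.080078 > 0 → [1.25, 1.375]
midpoint 1.3125: g = -1.0217 < 0 → [1.3125, 1.375]

[1.3125, 1.375]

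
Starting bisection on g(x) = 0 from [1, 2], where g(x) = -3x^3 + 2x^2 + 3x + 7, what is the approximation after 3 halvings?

1.875

m = 1.5, g(m) = 5.875 (+); new bracket [1.5, 2]
m = 1.75, g(m) = 2.296875 (+); new bracket [1.75, 2]
m = 1.875, g(m) = -0.119141 (−); new bracket [1.75, 1.875]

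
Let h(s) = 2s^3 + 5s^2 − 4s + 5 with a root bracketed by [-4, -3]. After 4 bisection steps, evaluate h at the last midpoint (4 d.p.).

m = -3.5, h(m) = -5.5 (−); new bracket [-3.5, -3]
m = -3.25, h(m) = 2.15625 (+); new bracket [-3.5, -3.25]
m = -3.375, h(m) = -1.433594 (−); new bracket [-3.375, -3.25]
m = -3.3125, h(m) = 0.4194 (+); new bracket [-3.375, -3.3125]

0.4194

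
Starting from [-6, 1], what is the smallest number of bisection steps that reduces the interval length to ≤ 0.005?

Width after n steps is 7/2^n. Need 2^n ≥ 7/0.005 = 1400.
2^10 = 1024 < 1400 ≤ 2^11 = 2048, so n = 11.

11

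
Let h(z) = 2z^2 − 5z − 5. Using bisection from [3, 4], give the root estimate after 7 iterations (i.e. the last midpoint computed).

3.2578125

m = 3.5, h(m) = 2 (+); new bracket [3, 3.5]
m = 3.25, h(m) = -0.125 (−); new bracket [3.25, 3.5]
m = 3.375, h(m) = 0.90625 (+); new bracket [3.25, 3.375]
m = 3.3125, h(m) = 0.3828 (+); new bracket [3.25, 3.3125]
m = 3.28125, h(m) = 0.127 (+); new bracket [3.25, 3.28125]
m = 3.265625, h(m) = 0.0005 (+); new bracket [3.25, 3.265625]
m = 3.2578125, h(m) = -0.0624 (−); new bracket [3.2578125, 3.265625]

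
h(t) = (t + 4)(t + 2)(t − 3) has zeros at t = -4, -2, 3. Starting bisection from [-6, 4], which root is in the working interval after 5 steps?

h(-1) = -12 < 0, so the root lies in [-1, 4]
h(1.5) = -28.875 < 0, so the root lies in [1.5, 4]
h(2.75) = -8.015625 < 0, so the root lies in [2.75, 4]
h(3.375) = 14.8652 > 0, so the root lies in [2.75, 3.375]
h(3.0625) = 2.2346 > 0, so the root lies in [2.75, 3.0625]

3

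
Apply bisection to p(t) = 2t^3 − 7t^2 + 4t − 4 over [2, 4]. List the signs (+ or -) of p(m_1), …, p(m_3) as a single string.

p(3) = -1 < 0, so the root lies in [3, 4]
p(3.5) = 10 > 0, so the root lies in [3, 3.5]
p(3.25) = 3.71875 > 0, so the root lies in [3, 3.25]

-++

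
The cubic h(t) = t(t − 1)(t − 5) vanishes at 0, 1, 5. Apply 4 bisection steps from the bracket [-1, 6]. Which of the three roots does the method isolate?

m = 2.5, h(m) = -9.375 (−); new bracket [2.5, 6]
m = 4.25, h(m) = -10.359375 (−); new bracket [4.25, 6]
m = 5.125, h(m) = 2.642578 (+); new bracket [4.25, 5.125]
m = 4.6875, h(m) = -5.4016 (−); new bracket [4.6875, 5.125]

5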